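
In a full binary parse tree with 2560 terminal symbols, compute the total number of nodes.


Leaf nodes (terminals): 2560
Internal nodes = n - 1 = 2560 - 1 = 2559
Total = leaves + internal = 2560 + 2559 = 5119

5119


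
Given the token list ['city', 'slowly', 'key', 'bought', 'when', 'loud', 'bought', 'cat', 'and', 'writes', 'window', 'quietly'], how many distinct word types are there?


Listing all tokens and tracking unique types:
  Token 1: 'city' -> NEW (unique so far: 1)
  Token 2: 'slowly' -> NEW (unique so far: 2)
  Token 3: 'key' -> NEW (unique so far: 3)
  Token 4: 'bought' -> NEW (unique so far: 4)
  Token 5: 'when' -> NEW (unique so far: 5)
  Token 6: 'loud' -> NEW (unique so far: 6)
  Token 7: 'bought' -> duplicate (unique so far: 6)
  Token 8: 'cat' -> NEW (unique so far: 7)
  Token 9: 'and' -> NEW (unique so far: 8)
  Token 10: 'writes' -> NEW (unique so far: 9)
  Token 11: 'window' -> NEW (unique so far: 10)
  Token 12: 'quietly' -> NEW (unique so far: 11)
Unique types: ('and', 'bought', 'cat', 'city', 'key', 'loud', 'quietly', 'slowly', 'when', 'window', 'writes')
Vocabulary size: 11

11


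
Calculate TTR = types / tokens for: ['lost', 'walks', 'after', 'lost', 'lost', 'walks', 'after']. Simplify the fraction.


Tokens: 7
Unique types: ('after', 'lost', 'walks') = 3
TTR = 3/7
Already in lowest terms.

3/7


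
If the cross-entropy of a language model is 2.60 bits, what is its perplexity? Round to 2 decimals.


Perplexity formula: PP = 2^H
H = 2.60
PP = 2^2.60
Decompose: 2^2.60 = 2^2 * 2^0.60
2^2 = 4, 2^0.60 ~ 1.5157166
PP ~ 4 * 1.5157166 = 6.0628664
Rounded to 2 decimals: 6.06

6.06


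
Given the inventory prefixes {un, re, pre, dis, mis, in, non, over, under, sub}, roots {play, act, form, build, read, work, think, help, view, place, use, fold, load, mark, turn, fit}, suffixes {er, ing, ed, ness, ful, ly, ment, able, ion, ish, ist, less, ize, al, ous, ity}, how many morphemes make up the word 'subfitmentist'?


Segmenting 'subfitmentist' against the inventory:
  'sub' -> prefix (morpheme 1)
  'fit' -> root (morpheme 2)
  'ment' -> suffix (morpheme 3)
  'ist' -> suffix (morpheme 4)
Total morphemes: 4

4


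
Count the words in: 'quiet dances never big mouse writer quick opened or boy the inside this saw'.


Counting words by splitting on spaces:
  Word 1: 'quiet'
  Word 2: 'dances'
  Word 3: 'never'
  Word 4: 'big'
  Word 5: 'mouse'
  Word 6: 'writer'
  Word 7: 'quick'
  Word 8: 'opened'
  Word 9: 'or'
  Word 10: 'boy'
  Word 11: 'the'
  Word 12: 'inside'
  Word 13: 'this'
  Word 14: 'saw'
Total words: 14

14


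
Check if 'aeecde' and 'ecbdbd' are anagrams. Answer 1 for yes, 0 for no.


Sort characters of 'aeecde': 'acdeee'
Sort characters of 'ecbdbd': 'bbcdde'
Sorted forms differ -> they are NOT anagrams
Result: 0

0


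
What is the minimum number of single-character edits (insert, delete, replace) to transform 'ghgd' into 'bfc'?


Building DP table for s1='ghgd' (len 4) and s2='bfc' (len 3):
       b  f  c
    0  1  2  3
  g 1  1  2  3
  h 2  2  2  3
  g 3  3  3  3
  d 4  4  4  4
Edit distance = dp[4][3] = 4

4


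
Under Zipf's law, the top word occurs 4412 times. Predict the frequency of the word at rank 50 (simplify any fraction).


Zipf's law: freq(rank) = f1 / rank
f1 = 4412, rank = 50
freq = 4412 / 50
GCD(4412, 50) = 2
Simplified: 2206/25

2206/25


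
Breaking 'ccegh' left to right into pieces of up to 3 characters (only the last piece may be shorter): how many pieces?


'ccegh' has 5 characters.
Chunking with max size 3:
  Chunk 1: 'cce' (positions 0-2)
  Chunk 2: 'gh' (positions 3-4)
Total chunks: ceil(5 / 3) = 2

2


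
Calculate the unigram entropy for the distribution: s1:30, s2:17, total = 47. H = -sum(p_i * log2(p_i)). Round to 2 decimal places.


Computing entropy H = -sum(p_i * log2(p_i)):
  s1: p = 30/47 = 0.6383, -p*log2(p) = 0.4134
  s2: p = 17/47 = 0.3617, -p*log2(p) = 0.5307
H = sum of terms = 0.9441
Rounded to 2 decimals: 0.94

0.94


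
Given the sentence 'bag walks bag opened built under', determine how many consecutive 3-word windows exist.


Word trigrams from [6] words:
  Trigram 1: (bag walks bag)
  Trigram 2: (walks bag opened)
  Trigram 3: (bag opened built)
  Trigram 4: (opened built under)
Total word trigrams: 6 - 2 = 4

4


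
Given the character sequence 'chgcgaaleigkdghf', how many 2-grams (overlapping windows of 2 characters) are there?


String 'chgcgaaleigkdghf' has length L = 16.
Number of overlapping n-grams = L - n + 1
Substituting: 16 - 2 + 1 = 15

15


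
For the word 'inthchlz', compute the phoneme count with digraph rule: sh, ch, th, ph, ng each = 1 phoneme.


Parsing 'inthchlz' greedily, digraphs first:
  'i' -> vowel phoneme (phonemes so far: 1)
  'n' -> consonant phoneme (phonemes so far: 2)
  'th' -> digraph (1 consonant phoneme) (phonemes so far: 3)
  'ch' -> digraph (1 consonant phoneme) (phonemes so far: 4)
  'l' -> consonant phoneme (phonemes so far: 5)
  'z' -> consonant phoneme (phonemes so far: 6)
Total phonemes: 6

6


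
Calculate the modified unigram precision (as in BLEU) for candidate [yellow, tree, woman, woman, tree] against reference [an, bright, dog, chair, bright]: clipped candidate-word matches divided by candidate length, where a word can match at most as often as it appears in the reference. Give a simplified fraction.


Reference word counts: {'an': 1, 'bright': 2, 'chair': 1, 'dog': 1}
Checking each candidate word (with clipping):
  'yellow' -> not in reference -> no match (matches: 0)
  'tree' -> not in reference -> no match (matches: 0)
  'woman' -> not in reference -> no match (matches: 0)
  'woman' -> not in reference -> no match (matches: 0)
  'tree' -> not in reference -> no match (matches: 0)
Clipped matches: 0, Candidate length: 5
Precision = 0/5 = 0

0


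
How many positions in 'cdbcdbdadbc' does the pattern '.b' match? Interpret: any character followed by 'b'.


Pattern: .b means any character followed by 'b'.
Scanning 'cdbcdbdadbc' position-by-position:
  Pos 0: window 'cd' -> no
  Pos 1: window 'db' -> MATCH
  Pos 2: window 'bc' -> no
  Pos 3: window 'cd' -> no
  Pos 4: window 'db' -> MATCH
  Pos 5: window 'bd' -> no
  Pos 6: window 'da' -> no
  Pos 7: window 'ad' -> no
  Pos 8: window 'db' -> MATCH
  Pos 9: window 'bc' -> no
  Pos 10: window 'c' -> no
Total matches: 3

3


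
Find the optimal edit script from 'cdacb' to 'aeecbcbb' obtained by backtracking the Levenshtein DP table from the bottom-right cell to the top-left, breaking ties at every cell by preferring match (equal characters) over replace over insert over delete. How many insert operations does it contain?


Edit distance = 6. Backtracking from cell (5, 8) with preference match > replace > insert > delete,
then listing the resulting alignment 'cdacb' -> 'aeecbcbb' left to right:
  Step 1: insert 'a' [insertion #1]
  Step 2: insert 'e' [insertion #2]
  Step 3: insert 'e' [insertion #3]
  Step 4: keep 'c'
  Step 5: replace d->b
  Step 6: replace a->c
  Step 7: replace c->b
  Step 8: keep 'b'
Total insertions: 3

3


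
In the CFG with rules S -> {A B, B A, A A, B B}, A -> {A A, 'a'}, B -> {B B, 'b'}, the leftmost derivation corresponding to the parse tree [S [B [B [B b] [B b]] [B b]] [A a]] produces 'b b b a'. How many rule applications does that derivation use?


Every bracketed nonterminal node [X ...] in the tree is produced by exactly one rule application.
Reading the tree off as a leftmost derivation:
  Step 1: S  =>  B A   (applied S -> B A)
  Step 2: B A  =>  B B A   (applied B -> B B)
  Step 3: B B A  =>  B B B A   (applied B -> B B)
  Step 4: B B B A  =>  b B B A   (applied B -> b)
  Step 5: b B B A  =>  b b B A   (applied B -> b)
  Step 6: b b B A  =>  b b b A   (applied B -> b)
  Step 7: b b b A  =>  b b b a   (applied A -> a)
Final yield: b b b a
Total rewrite steps: 7

7


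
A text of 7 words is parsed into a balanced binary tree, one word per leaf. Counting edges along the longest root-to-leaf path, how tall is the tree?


In a balanced binary tree with n leaves the deepest leaf is ceil(log2(n)) edges below the root.
log2(7) = 2.8074
ceil(2.8074) = 3
height (edges) = 3

3


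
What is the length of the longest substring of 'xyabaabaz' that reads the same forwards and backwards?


Scanning 'xyabaabaz' for palindromic substrings.
Substring at positions 2-7: 'abaaba'.
Check: reverse('abaaba') = 'abaaba' -> palindrome confirmed.
Neighbouring characters ('y' / 'z') break symmetry, so it cannot extend further.
No longer palindromic substring exists; longest length = 6

6


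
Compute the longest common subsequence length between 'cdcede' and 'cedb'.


DP table for LCS of 'cdcede' and 'cedb':
       c  e  d  b
    0  0  0  0  0
  c 0  1  1  1  1
  d 0  1  1  2  2
  c 0  1  1  2  2
  e 0  1  2  2  2
  d 0  1  2  3  3
  e 0  1  2  3  3
LCS: 'ced'
LCS length = 3

3


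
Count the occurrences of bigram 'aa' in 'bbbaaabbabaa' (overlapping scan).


Scanning 'bbbaaabbabaa' for bigram 'aa':
  Position 0: 'bb' -> no
  Position 1: 'bb' -> no
  Position 2: 'ba' -> no
  Position 3: 'aa' -> MATCH
  Position 4: 'aa' -> MATCH
  Position 5: 'ab' -> no
  Position 6: 'bb' -> no
  Position 7: 'ba' -> no
  Position 8: 'ab' -> no
  Position 9: 'ba' -> no
  Position 10: 'aa' -> MATCH
Total matches: 3

3


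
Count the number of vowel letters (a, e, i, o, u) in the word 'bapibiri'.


Scanning each character of 'bapibiri':
  Position 1: 'b' -> consonant (running count: 0)
  Position 2: 'a' -> vowel (running count: 1)
  Position 3: 'p' -> consonant (running count: 1)
  Position 4: 'i' -> vowel (running count: 2)
  Position 5: 'b' -> consonant (running count: 2)
  Position 6: 'i' -> vowel (running count: 3)
  Position 7: 'r' -> consonant (running count: 3)
  Position 8: 'i' -> vowel (running count: 4)
Total vowels: 4

4


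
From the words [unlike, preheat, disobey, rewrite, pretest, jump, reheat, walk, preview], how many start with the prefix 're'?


Checking each word for prefix 're':
  'unlike' -> no (count: 0)
  'preheat' -> no (count: 0)
  'disobey' -> no (count: 0)
  'rewrite' -> YES, starts with 're' (count: 1)
  'pretest' -> no (count: 1)
  'jump' -> no (count: 1)
  'reheat' -> YES, starts with 're' (count: 2)
  'walk' -> no (count: 2)
  'preview' -> no (count: 2)
Total with prefix 're': 2

2


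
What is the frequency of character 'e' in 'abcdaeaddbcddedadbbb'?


Scanning 'abcdaeaddbcddedadbbb' for 'e':
  Position 5: 'e' -> MATCH (count: 1)
  Position 13: 'e' -> MATCH (count: 2)
Total occurrences of 'e': 2

2


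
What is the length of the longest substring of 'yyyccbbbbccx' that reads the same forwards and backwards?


Scanning 'yyyccbbbbccx' for palindromic substrings.
Substring at positions 3-10: 'ccbbbbcc'.
Check: reverse('ccbbbbcc') = 'ccbbbbcc' -> palindrome confirmed.
Neighbouring characters ('y' / 'x') break symmetry, so it cannot extend further.
No longer palindromic substring exists; longest length = 8

8


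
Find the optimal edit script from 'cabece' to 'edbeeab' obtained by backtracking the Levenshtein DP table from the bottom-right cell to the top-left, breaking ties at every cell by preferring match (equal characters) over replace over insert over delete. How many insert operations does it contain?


Edit distance = 5. Backtracking from cell (6, 7) with preference match > replace > insert > delete,
then listing the resulting alignment 'cabece' -> 'edbeeab' left to right:
  Step 1: replace c->e
  Step 2: replace a->d
  Step 3: keep 'b'
  Step 4: insert 'e' [insertion #1]
  Step 5: keep 'e'
  Step 6: replace c->a
  Step 7: replace e->b
Total insertions: 1

1


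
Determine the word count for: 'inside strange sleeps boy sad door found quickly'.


Counting words by splitting on spaces:
  Word 1: 'inside'
  Word 2: 'strange'
  Word 3: 'sleeps'
  Word 4: 'boy'
  Word 5: 'sad'
  Word 6: 'door'
  Word 7: 'found'
  Word 8: 'quickly'
Total words: 8

8


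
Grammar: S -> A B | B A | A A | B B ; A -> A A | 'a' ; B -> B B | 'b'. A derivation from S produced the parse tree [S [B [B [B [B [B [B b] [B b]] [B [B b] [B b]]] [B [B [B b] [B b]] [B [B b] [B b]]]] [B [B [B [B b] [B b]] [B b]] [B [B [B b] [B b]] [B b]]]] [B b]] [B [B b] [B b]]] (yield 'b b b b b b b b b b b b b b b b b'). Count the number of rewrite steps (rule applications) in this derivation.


Every bracketed nonterminal node [X ...] in the tree is produced by exactly one rule application.
Reading the tree off as a leftmost derivation:
  Step 1: S  =>  B B   (applied S -> B B)
  Step 2: B B  =>  B B B   (applied B -> B B)
  Step 3: B B B  =>  B B B B   (applied B -> B B)
  Step 4: B B B B  =>  B B B B B   (applied B -> B B)
  Step 5: B B B B B  =>  B B B B B B   (applied B -> B B)
  Step 6: B B B B B B  =>  B B B B B B B   (applied B -> B B)
  Step 7: B B B B B B B  =>  b B B B B B B   (applied B -> b)
  Step 8: b B B B B B B  =>  b b B B B B B   (applied B -> b)
  Step 9: b b B B B B B  =>  b b B B B B B B   (applied B -> B B)
  Step 10: b b B B B B B B  =>  b b b B B B B B   (applied B -> b)
  Step 11: b b b B B B B B  =>  b b b b B B B B   (applied B -> b)
  Step 12: b b b b B B B B  =>  b b b b B B B B B   (applied B -> B B)
  Step 13: b b b b B B B B B  =>  b b b b B B B B B B   (applied B -> B B)
  Step 14: b b b b B B B B B B  =>  b b b b b B B B B B   (applied B -> b)
  Step 15: b b b b b B B B B B  =>  b b b b b b B B B B   (applied B -> b)
  Step 16: b b b b b b B B B B  =>  b b b b b b B B B B B   (applied B -> B B)
  Step 17: b b b b b b B B B B B  =>  b b b b b b b B B B B   (applied B -> b)
  Step 18: b b b b b b b B B B B  =>  b b b b b b b b B B B   (applied B -> b)
  Step 19: b b b b b b b b B B B  =>  b b b b b b b b B B B B   (applied B -> B B)
  Step 20: b b b b b b b b B B B B  =>  b b b b b b b b B B B B B   (applied B -> B B)
  Step 21: b b b b b b b b B B B B B  =>  b b b b b b b b B B B B B B   (applied B -> B B)
  Step 22: b b b b b b b b B B B B B B  =>  b b b b b b b b b B B B B B   (applied B -> b)
  Step 23: b b b b b b b b b B B B B B  =>  b b b b b b b b b b B B B B   (applied B -> b)
  Step 24: b b b b b b b b b b B B B B  =>  b b b b b b b b b b b B B B   (applied B -> b)
  Step 25: b b b b b b b b b b b B B B  =>  b b b b b b b b b b b B B B B   (applied B -> B B)
  Step 26: b b b b b b b b b b b B B B B  =>  b b b b b b b b b b b B B B B B   (applied B -> B B)
  Step 27: b b b b b b b b b b b B B B B B  =>  b b b b b b b b b b b b B B B B   (applied B -> b)
  Step 28: b b b b b b b b b b b b B B B B  =>  b b b b b b b b b b b b b B B B   (applied B -> b)
  Step 29: b b b b b b b b b b b b b B B B  =>  b b b b b b b b b b b b b b B B   (applied B -> b)
  Step 30: b b b b b b b b b b b b b b B B  =>  b b b b b b b b b b b b b b b B   (applied B -> b)
  Step 31: b b b b b b b b b b b b b b b B  =>  b b b b b b b b b b b b b b b B B   (applied B -> B B)
  Step 32: b b b b b b b b b b b b b b b B B  =>  b b b b b b b b b b b b b b b b B   (applied B -> b)
  Step 33: b b b b b b b b b b b b b b b b B  =>  b b b b b b b b b b b b b b b b b   (applied B -> b)
Final yield: b b b b b b b b b b b b b b b b b
Total rewrite steps: 33

33


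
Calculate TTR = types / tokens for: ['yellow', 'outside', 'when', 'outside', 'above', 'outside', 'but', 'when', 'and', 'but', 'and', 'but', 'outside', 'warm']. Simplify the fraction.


Tokens: 14
Unique types: ('above', 'and', 'but', 'outside', 'warm', 'when', 'yellow') = 7
TTR = 7/14
Simplify: divide both by 7 -> 1/2
TTR = 1/2

1/2


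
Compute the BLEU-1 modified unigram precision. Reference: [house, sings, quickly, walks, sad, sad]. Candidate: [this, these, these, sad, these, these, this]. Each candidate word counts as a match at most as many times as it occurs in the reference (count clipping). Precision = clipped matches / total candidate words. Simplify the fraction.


Reference word counts: {'house': 1, 'quickly': 1, 'sad': 2, 'sings': 1, 'walks': 1}
Checking each candidate word (with clipping):
  'this' -> not in reference -> no match (matches: 0)
  'these' -> not in reference -> no match (matches: 0)
  'these' -> not in reference -> no match (matches: 0)
  'sad' -> in reference (ref count 2, used 1/2) -> match (matches: 1)
  'these' -> not in reference -> no match (matches: 1)
  'these' -> not in reference -> no match (matches: 1)
  'this' -> not in reference -> no match (matches: 1)
Clipped matches: 1, Candidate length: 7
Precision = 1/7

1/7


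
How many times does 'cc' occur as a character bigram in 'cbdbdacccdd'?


Scanning 'cbdbdacccdd' for bigram 'cc':
  Position 0: 'cb' -> no
  Position 1: 'bd' -> no
  Position 2: 'db' -> no
  Position 3: 'bd' -> no
  Position 4: 'da' -> no
  Position 5: 'ac' -> no
  Position 6: 'cc' -> MATCH
  Position 7: 'cc' -> MATCH
  Position 8: 'cd' -> no
  Position 9: 'dd' -> no
Total matches: 2

2


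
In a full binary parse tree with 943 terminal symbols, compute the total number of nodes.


Leaf nodes (terminals): 943
Internal nodes = n - 1 = 943 - 1 = 942
Total = leaves + internal = 943 + 942 = 1885

1885


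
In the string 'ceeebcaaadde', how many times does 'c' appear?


Scanning 'ceeebcaaadde' for 'c':
  Position 0: 'c' -> MATCH (count: 1)
  Position 5: 'c' -> MATCH (count: 2)
Total occurrences of 'c': 2

2


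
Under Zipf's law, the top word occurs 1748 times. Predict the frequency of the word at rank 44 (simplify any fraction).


Zipf's law: freq(rank) = f1 / rank
f1 = 1748, rank = 44
freq = 1748 / 44
GCD(1748, 44) = 4
Simplified: 437/11

437/11


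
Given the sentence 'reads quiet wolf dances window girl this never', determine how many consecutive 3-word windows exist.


Word trigrams from [8] words:
  Trigram 1: (reads quiet wolf)
  Trigram 2: (quiet wolf dances)
  Trigram 3: (wolf dances window)
  Trigram 4: (dances window girl)
  Trigram 5: (window girl this)
  Trigram 6: (girl this never)
Total word trigrams: 8 - 2 = 6

6


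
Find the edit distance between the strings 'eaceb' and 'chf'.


Building DP table for s1='eaceb' (len 5) and s2='chf' (len 3):
       c  h  f
    0  1  2  3
  e 1  1  2  3
  a 2  2  2  3
  c 3  2  3  3
  e 4  3  3  4
  b 5  4  4  4
Edit distance = dp[5][3] = 4

4


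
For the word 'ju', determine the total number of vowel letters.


Scanning each character of 'ju':
  Position 1: 'j' -> consonant (running count: 0)
  Position 2: 'u' -> vowel (running count: 1)
Total vowels: 1

1


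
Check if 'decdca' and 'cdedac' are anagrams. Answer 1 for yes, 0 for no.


Sort characters of 'decdca': 'accdde'
Sort characters of 'cdedac': 'accdde'
Sorted forms match -> they ARE anagrams
Result: 1

1


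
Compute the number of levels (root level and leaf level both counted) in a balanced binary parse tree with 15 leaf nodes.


In a balanced binary tree with n leaves the deepest leaf is ceil(log2(n)) edges below the root,
so counting node levels inclusive of root and leaves gives ceil(log2(n)) + 1 levels.
log2(15) = 3.9069
ceil(3.9069) = 4
levels = 4 + 1 = 5

5


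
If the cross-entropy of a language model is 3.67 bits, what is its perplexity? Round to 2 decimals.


Perplexity formula: PP = 2^H
H = 3.67
PP = 2^3.67
Decompose: 2^3.67 = 2^3 * 2^0.67
2^3 = 8, 2^0.67 ~ 1.5910730
PP ~ 8 * 1.5910730 = 12.7285840
Rounded to 2 decimals: 12.73

12.73


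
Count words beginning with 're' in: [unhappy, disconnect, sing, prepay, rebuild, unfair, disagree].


Checking each word for prefix 're':
  'unhappy' -> no (count: 0)
  'disconnect' -> no (count: 0)
  'sing' -> no (count: 0)
  'prepay' -> no (count: 0)
  'rebuild' -> YES, starts with 're' (count: 1)
  'unfair' -> no (count: 1)
  'disagree' -> no (count: 1)
Total with prefix 're': 1

1


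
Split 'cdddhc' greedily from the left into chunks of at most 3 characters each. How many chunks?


'cdddhc' has 6 characters.
Chunking with max size 3:
  Chunk 1: 'cdd' (positions 0-2)
  Chunk 2: 'dhc' (positions 3-5)
Total chunks: ceil(6 / 3) = 2

2


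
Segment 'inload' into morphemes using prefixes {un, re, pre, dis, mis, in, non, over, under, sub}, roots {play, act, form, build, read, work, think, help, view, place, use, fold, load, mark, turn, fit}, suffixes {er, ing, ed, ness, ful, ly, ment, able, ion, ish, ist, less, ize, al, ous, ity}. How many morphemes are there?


Segmenting 'inload' against the inventory:
  'in' -> prefix (morpheme 1)
  'load' -> root (morpheme 2)
Total morphemes: 2

2


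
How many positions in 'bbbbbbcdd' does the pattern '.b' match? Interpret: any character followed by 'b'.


Pattern: .b means any character followed by 'b'.
Scanning 'bbbbbbcdd' position-by-position:
  Pos 0: window 'bb' -> MATCH
  Pos 1: window 'bb' -> MATCH
  Pos 2: window 'bb' -> MATCH
  Pos 3: window 'bb' -> MATCH
  Pos 4: window 'bb' -> MATCH
  Pos 5: window 'bc' -> no
  Pos 6: window 'cd' -> no
  Pos 7: window 'dd' -> no
  Pos 8: window 'd' -> no
Total matches: 5

5


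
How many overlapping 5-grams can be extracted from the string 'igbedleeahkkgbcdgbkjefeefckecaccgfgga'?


String 'igbedleeahkkgbcdgbkjefeefckecaccgfgga' has length L = 37.
Number of overlapping n-grams = L - n + 1
Substituting: 37 - 5 + 1 = 33

33


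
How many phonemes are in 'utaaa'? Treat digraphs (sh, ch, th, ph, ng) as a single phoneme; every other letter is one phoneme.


Parsing 'utaaa' greedily, digraphs first:
  'u' -> vowel phoneme (phonemes so far: 1)
  't' -> consonant phoneme (phonemes so far: 2)
  'a' -> vowel phoneme (phonemes so far: 3)
  'a' -> vowel phoneme (phonemes so far: 4)
  'a' -> vowel phoneme (phonemes so far: 5)
Total phonemes: 5

5


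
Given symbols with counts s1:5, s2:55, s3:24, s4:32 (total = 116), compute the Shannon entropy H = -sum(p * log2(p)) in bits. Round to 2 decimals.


Computing entropy H = -sum(p_i * log2(p_i)):
  s1: p = 5/116 = 0.0431, -p*log2(p) = 0.1955
  s2: p = 55/116 = 0.4741, -p*log2(p) = 0.5105
  s3: p = 24/116 = 0.2069, -p*log2(p) = 0.4703
  s4: p = 32/116 = 0.2759, -p*log2(p) = 0.5125
H = sum of terms = 1.6888
Rounded to 2 decimals: 1.69

1.69


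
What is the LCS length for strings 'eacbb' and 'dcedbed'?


DP table for LCS of 'eacbb' and 'dcedbed':
       d  c  e  d  b  e  d
    0  0  0  0  0  0  0  0
  e 0  0  0  1  1  1  1  1
  a 0  0  0  1  1  1  1  1
  c 0  0  1  1  1  1  1  1
  b 0  0  1  1  1  2  2  2
  b 0  0  1  1  1  2  2  2
LCS: 'eb'
LCS length = 2

2


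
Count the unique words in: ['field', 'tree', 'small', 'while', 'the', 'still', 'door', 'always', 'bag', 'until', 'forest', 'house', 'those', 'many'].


Listing all tokens and tracking unique types:
  Token 1: 'field' -> NEW (unique so far: 1)
  Token 2: 'tree' -> NEW (unique so far: 2)
  Token 3: 'small' -> NEW (unique so far: 3)
  Token 4: 'while' -> NEW (unique so far: 4)
  Token 5: 'the' -> NEW (unique so far: 5)
  Token 6: 'still' -> NEW (unique so far: 6)
  Token 7: 'door' -> NEW (unique so far: 7)
  Token 8: 'always' -> NEW (unique so far: 8)
  Token 9: 'bag' -> NEW (unique so far: 9)
  Token 10: 'until' -> NEW (unique so far: 10)
  Token 11: 'forest' -> NEW (unique so far: 11)
  Token 12: 'house' -> NEW (unique so far: 12)
  Token 13: 'those' -> NEW (unique so far: 13)
  Token 14: 'many' -> NEW (unique so far: 14)
Unique types: ('always', 'bag', 'door', 'field', 'forest', 'house', 'many', 'small', 'still', 'the', 'those', 'tree', 'until', 'while')
Vocabulary size: 14

14


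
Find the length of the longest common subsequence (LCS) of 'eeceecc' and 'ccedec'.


DP table for LCS of 'eeceecc' and 'ccedec':
       c  c  e  d  e  c
    0  0  0  0  0  0  0
  e 0  0  0  1  1  1  1
  e 0  0  0  1  1  2  2
  c 0  1  1  1  1  2  3
  e 0  1  1  2  2  2  3
  e 0  1  1  2  2  3  3
  c 0  1  2  2  2  3  4
  c 0  1  2  2  2  3  4
LCS: 'ceec'
LCS length = 4

4


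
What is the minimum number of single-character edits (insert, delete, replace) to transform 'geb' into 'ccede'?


Building DP table for s1='geb' (len 3) and s2='ccede' (len 5):
       c  c  e  d  e
    0  1  2  3  4  5
  g 1  1  2  3  4  5
  e 2  2  2  2  3  4
  b 3  3  3  3  3  4
Edit distance = dp[3][5] = 4

4


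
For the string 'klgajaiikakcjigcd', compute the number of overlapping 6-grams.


String 'klgajaiikakcjigcd' has length L = 17.
Number of overlapping n-grams = L - n + 1
Substituting: 17 - 6 + 1 = 12

12


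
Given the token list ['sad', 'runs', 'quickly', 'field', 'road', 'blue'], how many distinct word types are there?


Listing all tokens and tracking unique types:
  Token 1: 'sad' -> NEW (unique so far: 1)
  Token 2: 'runs' -> NEW (unique so far: 2)
  Token 3: 'quickly' -> NEW (unique so far: 3)
  Token 4: 'field' -> NEW (unique so far: 4)
  Token 5: 'road' -> NEW (unique so far: 5)
  Token 6: 'blue' -> NEW (unique so far: 6)
Unique types: ('blue', 'field', 'quickly', 'road', 'runs', 'sad')
Vocabulary size: 6

6


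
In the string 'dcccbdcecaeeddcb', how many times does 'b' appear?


Scanning 'dcccbdcecaeeddcb' for 'b':
  Position 4: 'b' -> MATCH (count: 1)
  Position 15: 'b' -> MATCH (count: 2)
Total occurrences of 'b': 2

2


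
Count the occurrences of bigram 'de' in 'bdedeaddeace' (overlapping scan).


Scanning 'bdedeaddeace' for bigram 'de':
  Position 0: 'bd' -> no
  Position 1: 'de' -> MATCH
  Position 2: 'ed' -> no
  Position 3: 'de' -> MATCH
  Position 4: 'ea' -> no
  Position 5: 'ad' -> no
  Position 6: 'dd' -> no
  Position 7: 'de' -> MATCH
  Position 8: 'ea' -> no
  Position 9: 'ac' -> no
  Position 10: 'ce' -> no
Total matches: 3

3


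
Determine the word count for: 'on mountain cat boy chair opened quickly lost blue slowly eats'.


Counting words by splitting on spaces:
  Word 1: 'on'
  Word 2: 'mountain'
  Word 3: 'cat'
  Word 4: 'boy'
  Word 5: 'chair'
  Word 6: 'opened'
  Word 7: 'quickly'
  Word 8: 'lost'
  Word 9: 'blue'
  Word 10: 'slowly'
  Word 11: 'eats'
Total words: 11

11


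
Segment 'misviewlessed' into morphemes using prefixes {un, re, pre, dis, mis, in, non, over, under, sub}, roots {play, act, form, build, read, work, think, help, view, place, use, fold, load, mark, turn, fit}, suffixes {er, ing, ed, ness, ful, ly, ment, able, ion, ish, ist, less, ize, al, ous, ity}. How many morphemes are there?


Segmenting 'misviewlessed' against the inventory:
  'mis' -> prefix (morpheme 1)
  'view' -> root (morpheme 2)
  'less' -> suffix (morpheme 3)
  'ed' -> suffix (morpheme 4)
Total morphemes: 4

4


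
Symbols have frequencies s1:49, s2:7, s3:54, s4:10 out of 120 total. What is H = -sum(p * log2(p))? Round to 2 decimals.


Computing entropy H = -sum(p_i * log2(p_i)):
  s1: p = 49/120 = 0.4083, -p*log2(p) = 0.5276
  s2: p = 7/120 = 0.0583, -p*log2(p) = 0.2391
  s3: p = 54/120 = 0.4500, -p*log2(p) = 0.5184
  s4: p = 10/120 = 0.0833, -p*log2(p) = 0.2987
H = sum of terms = 1.5838
Rounded to 2 decimals: 1.58

1.58


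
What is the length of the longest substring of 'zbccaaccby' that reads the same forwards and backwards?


Scanning 'zbccaaccby' for palindromic substrings.
Substring at positions 1-8: 'bccaaccb'.
Check: reverse('bccaaccb') = 'bccaaccb' -> palindrome confirmed.
Neighbouring characters ('z' / 'y') break symmetry, so it cannot extend further.
No longer palindromic substring exists; longest length = 8

8


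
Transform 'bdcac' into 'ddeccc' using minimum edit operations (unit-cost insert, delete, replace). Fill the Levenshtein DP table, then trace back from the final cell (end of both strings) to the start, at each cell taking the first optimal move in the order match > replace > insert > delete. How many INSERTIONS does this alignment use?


Edit distance = 3. Backtracking from cell (5, 6) with preference match > replace > insert > delete,
then listing the resulting alignment 'bdcac' -> 'ddeccc' left to right:
  Step 1: replace b->d
  Step 2: keep 'd'
  Step 3: insert 'e' [insertion #1]
  Step 4: keep 'c'
  Step 5: replace a->c
  Step 6: keep 'c'
Total insertions: 1

1


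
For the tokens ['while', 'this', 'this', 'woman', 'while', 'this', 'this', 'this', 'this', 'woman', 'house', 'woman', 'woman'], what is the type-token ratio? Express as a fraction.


Tokens: 13
Unique types: ('house', 'this', 'while', 'woman') = 4
TTR = 4/13
Already in lowest terms.

4/13


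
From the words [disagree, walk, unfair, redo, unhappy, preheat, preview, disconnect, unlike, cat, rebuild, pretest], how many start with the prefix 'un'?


Checking each word for prefix 'un':
  'disagree' -> no (count: 0)
  'walk' -> no (count: 0)
  'unfair' -> YES, starts with 'un' (count: 1)
  'redo' -> no (count: 1)
  'unhappy' -> YES, starts with 'un' (count: 2)
  'preheat' -> no (count: 2)
  'preview' -> no (count: 2)
  'disconnect' -> no (count: 2)
  'unlike' -> YES, starts with 'un' (count: 3)
  'cat' -> no (count: 3)
  'rebuild' -> no (count: 3)
  'pretest' -> no (count: 3)
Total with prefix 'un': 3

3


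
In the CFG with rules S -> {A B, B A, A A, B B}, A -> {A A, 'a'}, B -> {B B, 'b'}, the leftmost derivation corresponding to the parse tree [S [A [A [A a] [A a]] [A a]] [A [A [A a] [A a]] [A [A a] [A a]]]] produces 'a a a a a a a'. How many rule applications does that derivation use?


Every bracketed nonterminal node [X ...] in the tree is produced by exactly one rule application.
Reading the tree off as a leftmost derivation:
  Step 1: S  =>  A A   (applied S -> A A)
  Step 2: A A  =>  A A A   (applied A -> A A)
  Step 3: A A A  =>  A A A A   (applied A -> A A)
  Step 4: A A A A  =>  a A A A   (applied A -> a)
  Step 5: a A A A  =>  a a A A   (applied A -> a)
  Step 6: a a A A  =>  a a a A   (applied A -> a)
  Step 7: a a a A  =>  a a a A A   (applied A -> A A)
  Step 8: a a a A A  =>  a a a A A A   (applied A -> A A)
  Step 9: a a a A A A  =>  a a a a A A   (applied A -> a)
  Step 10: a a a a A A  =>  a a a a a A   (applied A -> a)
  Step 11: a a a a a A  =>  a a a a a A A   (applied A -> A A)
  Step 12: a a a a a A A  =>  a a a a a a A   (applied A -> a)
  Step 13: a a a a a a A  =>  a a a a a a a   (applied A -> a)
Final yield: a a a a a a a
Total rewrite steps: 13

13


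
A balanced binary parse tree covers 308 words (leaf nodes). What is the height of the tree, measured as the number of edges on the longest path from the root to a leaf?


In a balanced binary tree with n leaves the deepest leaf is ceil(log2(n)) edges below the root.
log2(308) = 8.2668
ceil(8.2668) = 9
height (edges) = 9

9


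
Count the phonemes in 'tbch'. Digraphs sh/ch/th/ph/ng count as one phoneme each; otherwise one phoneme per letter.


Parsing 'tbch' greedily, digraphs first:
  't' -> consonant phoneme (phonemes so far: 1)
  'b' -> consonant phoneme (phonemes so far: 2)
  'ch' -> digraph (1 consonant phoneme) (phonemes so far: 3)
Total phonemes: 3

3


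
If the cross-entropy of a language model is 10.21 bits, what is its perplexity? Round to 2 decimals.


Perplexity formula: PP = 2^H
H = 10.21
PP = 2^10.21
Decompose: 2^10.21 = 2^10 * 2^0.21
2^10 = 1024, 2^0.21 ~ 1.1566882
PP ~ 1024 * 1.1566882 = 1184.4487168
Rounded to 2 decimals: 1184.45

1184.45


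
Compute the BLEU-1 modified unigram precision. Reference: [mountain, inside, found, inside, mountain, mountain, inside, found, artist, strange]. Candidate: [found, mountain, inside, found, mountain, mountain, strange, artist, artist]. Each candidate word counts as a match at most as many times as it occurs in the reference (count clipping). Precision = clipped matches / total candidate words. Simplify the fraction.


Reference word counts: {'artist': 1, 'found': 2, 'inside': 3, 'mountain': 3, 'strange': 1}
Checking each candidate word (with clipping):
  'found' -> in reference (ref count 2, used 1/2) -> match (matches: 1)
  'mountain' -> in reference (ref count 3, used 1/3) -> match (matches: 2)
  'inside' -> in reference (ref count 3, used 1/3) -> match (matches: 3)
  'found' -> in reference (ref count 2, used 2/2) -> match (matches: 4)
  'mountain' -> in reference (ref count 3, used 2/3) -> match (matches: 5)
  'mountain' -> in reference (ref count 3, used 3/3) -> match (matches: 6)
  'strange' -> in reference (ref count 1, used 1/1) -> match (matches: 7)
  'artist' -> in reference (ref count 1, used 1/1) -> match (matches: 8)
  'artist' -> ref count 1 already used up (1/1) -> clipped, no match (matches: 8)
Clipped matches: 8, Candidate length: 9
Precision = 8/9

8/9


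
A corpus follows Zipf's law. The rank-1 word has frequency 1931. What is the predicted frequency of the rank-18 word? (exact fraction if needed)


Zipf's law: freq(rank) = f1 / rank
f1 = 1931, rank = 18
freq = 1931 / 18
GCD(1931, 18) = 1
Simplified: 1931/18

1931/18


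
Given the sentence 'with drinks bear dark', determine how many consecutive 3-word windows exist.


Word trigrams from [4] words:
  Trigram 1: (with drinks bear)
  Trigram 2: (drinks bear dark)
Total word trigrams: 4 - 2 = 2

2


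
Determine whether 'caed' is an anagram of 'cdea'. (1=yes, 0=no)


Sort characters of 'caed': 'acde'
Sort characters of 'cdea': 'acde'
Sorted forms match -> they ARE anagrams
Result: 1

1


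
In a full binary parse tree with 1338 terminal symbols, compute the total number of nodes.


Leaf nodes (terminals): 1338
Internal nodes = n - 1 = 1338 - 1 = 1337
Total = leaves + internal = 1338 + 1337 = 2675

2675


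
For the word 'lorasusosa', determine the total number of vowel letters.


Scanning each character of 'lorasusosa':
  Position 1: 'l' -> consonant (running count: 0)
  Position 2: 'o' -> vowel (running count: 1)
  Position 3: 'r' -> consonant (running count: 1)
  Position 4: 'a' -> vowel (running count: 2)
  Position 5: 's' -> consonant (running count: 2)
  Position 6: 'u' -> vowel (running count: 3)
  Position 7: 's' -> consonant (running count: 3)
  Position 8: 'o' -> vowel (running count: 4)
  Position 9: 's' -> consonant (running count: 4)
  Position 10: 'a' -> vowel (running count: 5)
Total vowels: 5

5


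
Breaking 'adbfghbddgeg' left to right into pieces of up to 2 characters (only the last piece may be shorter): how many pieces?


'adbfghbddgeg' has 12 characters.
Chunking with max size 2:
  Chunk 1: 'ad' (positions 0-1)
  Chunk 2: 'bf' (positions 2-3)
  Chunk 3: 'gh' (positions 4-5)
  Chunk 4: 'bd' (positions 6-7)
  Chunk 5: 'dg' (positions 8-9)
  Chunk 6: 'eg' (positions 10-11)
Total chunks: ceil(12 / 2) = 6

6


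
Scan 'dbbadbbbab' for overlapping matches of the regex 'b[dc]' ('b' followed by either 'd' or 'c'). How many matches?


Pattern: b[dc] means 'b' followed by either 'd' or 'c'.
Scanning 'dbbadbbbab' position-by-position:
  Pos 0: window 'db' -> no
  Pos 1: window 'bb' -> no
  Pos 2: window 'ba' -> no
  Pos 3: window 'ad' -> no
  Pos 4: window 'db' -> no
  Pos 5: window 'bb' -> no
  Pos 6: window 'bb' -> no
  Pos 7: window 'ba' -> no
  Pos 8: window 'ab' -> no
  Pos 9: window 'b' -> no
Total matches: 0

0


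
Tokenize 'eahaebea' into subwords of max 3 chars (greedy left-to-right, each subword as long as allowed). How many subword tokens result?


'eahaebea' has 8 characters.
Chunking with max size 3:
  Chunk 1: 'eah' (positions 0-2)
  Chunk 2: 'aeb' (positions 3-5)
  Chunk 3: 'ea' (positions 6-7)
Total chunks: ceil(8 / 3) = 3

3


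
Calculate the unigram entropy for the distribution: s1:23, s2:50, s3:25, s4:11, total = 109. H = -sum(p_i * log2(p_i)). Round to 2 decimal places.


Computing entropy H = -sum(p_i * log2(p_i)):
  s1: p = 23/109 = 0.2110, -p*log2(p) = 0.4736
  s2: p = 50/109 = 0.4587, -p*log2(p) = 0.5157
  s3: p = 25/109 = 0.2294, -p*log2(p) = 0.4872
  s4: p = 11/109 = 0.1009, -p*log2(p) = 0.3339
H = sum of terms = 1.8104
Rounded to 2 decimals: 1.81

1.81


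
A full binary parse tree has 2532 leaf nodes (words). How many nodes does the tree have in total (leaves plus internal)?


Leaf nodes (terminals): 2532
Internal nodes = n - 1 = 2532 - 1 = 2531
Total = leaves + internal = 2532 + 2531 = 5063

5063


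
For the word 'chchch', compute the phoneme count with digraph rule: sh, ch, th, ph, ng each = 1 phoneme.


Parsing 'chchch' greedily, digraphs first:
  'ch' -> digraph (1 consonant phoneme) (phonemes so far: 1)
  'ch' -> digraph (1 consonant phoneme) (phonemes so far: 2)
  'ch' -> digraph (1 consonant phoneme) (phonemes so far: 3)
Total phonemes: 3

3


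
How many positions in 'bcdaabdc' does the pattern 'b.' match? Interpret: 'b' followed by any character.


Pattern: b. means 'b' followed by any character.
Scanning 'bcdaabdc' position-by-position:
  Pos 0: window 'bc' -> MATCH
  Pos 1: window 'cd' -> no
  Pos 2: window 'da' -> no
  Pos 3: window 'aa' -> no
  Pos 4: window 'ab' -> no
  Pos 5: window 'bd' -> MATCH
  Pos 6: window 'dc' -> no
  Pos 7: window 'c' -> no
Total matches: 2

2


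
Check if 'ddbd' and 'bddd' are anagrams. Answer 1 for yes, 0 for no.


Sort characters of 'ddbd': 'bddd'
Sort characters of 'bddd': 'bddd'
Sorted forms match -> they ARE anagrams
Result: 1

1


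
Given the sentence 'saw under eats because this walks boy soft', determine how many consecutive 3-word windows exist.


Word trigrams from [8] words:
  Trigram 1: (saw under eats)
  Trigram 2: (under eats because)
  Trigram 3: (eats because this)
  Trigram 4: (because this walks)
  Trigram 5: (this walks boy)
  Trigram 6: (walks boy soft)
Total word trigrams: 8 - 2 = 6

6


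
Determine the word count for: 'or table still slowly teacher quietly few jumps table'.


Counting words by splitting on spaces:
  Word 1: 'or'
  Word 2: 'table'
  Word 3: 'still'
  Word 4: 'slowly'
  Word 5: 'teacher'
  Word 6: 'quietly'
  Word 7: 'few'
  Word 8: 'jumps'
  Word 9: 'table'
Total words: 9

9


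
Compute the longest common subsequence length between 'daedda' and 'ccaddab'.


DP table for LCS of 'daedda' and 'ccaddab':
       c  c  a  d  d  a  b
    0  0  0  0  0  0  0  0
  d 0  0  0  0  1  1  1  1
  a 0  0  0  1  1  1  2  2
  e 0  0  0  1  1  1  2  2
  d 0  0  0  1  2  2  2  2
  d 0  0  0  1  2  3  3  3
  a 0  0  0  1  2  3  4  4
LCS: 'adda'
LCS length = 4

4


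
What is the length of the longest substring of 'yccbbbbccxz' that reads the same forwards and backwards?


Scanning 'yccbbbbccxz' for palindromic substrings.
Substring at positions 1-8: 'ccbbbbcc'.
Check: reverse('ccbbbbcc') = 'ccbbbbcc' -> palindrome confirmed.
Neighbouring characters ('y' / 'x') break symmetry, so it cannot extend further.
No longer palindromic substring exists; longest length = 8

8


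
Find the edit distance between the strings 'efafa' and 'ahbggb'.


Building DP table for s1='efafa' (len 5) and s2='ahbggb' (len 6):
       a  h  b  g  g  b
    0  1  2  3  4  5  6
  e 1  1  2  3  4  5  6
  f 2  2  2  3  4  5  6
  a 3  2  3  3  4  5  6
  f 4  3  3  4  4  5  6
  a 5  4  4  4  5  5  6
Edit distance = dp[5][6] = 6

6


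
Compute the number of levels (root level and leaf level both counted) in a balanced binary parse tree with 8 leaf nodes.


In a balanced binary tree with n leaves the deepest leaf is ceil(log2(n)) edges below the root,
so counting node levels inclusive of root and leaves gives ceil(log2(n)) + 1 levels.
log2(8) = 3.0000
ceil(3.0000) = 3
levels = 3 + 1 = 4

4


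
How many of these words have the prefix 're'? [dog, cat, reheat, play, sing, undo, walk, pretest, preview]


Checking each word for prefix 're':
  'dog' -> no (count: 0)
  'cat' -> no (count: 0)
  'reheat' -> YES, starts with 're' (count: 1)
  'play' -> no (count: 1)
  'sing' -> no (count: 1)
  'undo' -> no (count: 1)
  'walk' -> no (count: 1)
  'pretest' -> no (count: 1)
  'preview' -> no (count: 1)
Total with prefix 're': 1

1


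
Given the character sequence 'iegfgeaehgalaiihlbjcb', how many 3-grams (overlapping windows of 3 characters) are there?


String 'iegfgeaehgalaiihlbjcb' has length L = 21.
Number of overlapping n-grams = L - n + 1
Substituting: 21 - 3 + 1 = 19

19


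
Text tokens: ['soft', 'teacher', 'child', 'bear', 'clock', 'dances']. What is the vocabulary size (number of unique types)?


Listing all tokens and tracking unique types:
  Token 1: 'soft' -> NEW (unique so far: 1)
  Token 2: 'teacher' -> NEW (unique so far: 2)
  Token 3: 'child' -> NEW (unique so far: 3)
  Token 4: 'bear' -> NEW (unique so far: 4)
  Token 5: 'clock' -> NEW (unique so far: 5)
  Token 6: 'dances' -> NEW (unique so far: 6)
Unique types: ('bear', 'child', 'clock', 'dances', 'soft', 'teacher')
Vocabulary size: 6

6
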